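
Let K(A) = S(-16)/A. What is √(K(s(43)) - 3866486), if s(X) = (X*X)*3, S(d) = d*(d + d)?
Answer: I*√64342191990/129 ≈ 1966.3*I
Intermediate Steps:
S(d) = 2*d² (S(d) = d*(2*d) = 2*d²)
s(X) = 3*X² (s(X) = X²*3 = 3*X²)
K(A) = 512/A (K(A) = (2*(-16)²)/A = (2*256)/A = 512/A)
√(K(s(43)) - 3866486) = √(512/((3*43²)) - 3866486) = √(512/((3*1849)) - 3866486) = √(512/5547 - 3866486) = √(-21447397330/5547) = I*√64342191990/129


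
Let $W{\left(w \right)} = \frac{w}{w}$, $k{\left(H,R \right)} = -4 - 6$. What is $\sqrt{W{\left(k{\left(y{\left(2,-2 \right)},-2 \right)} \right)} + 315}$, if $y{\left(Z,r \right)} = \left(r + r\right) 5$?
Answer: $2 \sqrt{79} \approx 17.776$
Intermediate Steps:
$y{\left(Z,r \right)} = 10 r$ ($y{\left(Z,r \right)} = 2 r 5 = 10 r$)
$k{\left(H,R \right)} = -10$ ($k{\left(H,R \right)} = -4 - 6 = -10$)
$W{\left(w \right)} = 1$
$\sqrt{W{\left(k{\left(y{\left(2,-2 \right)},-2 \right)} \right)} + 315} = \sqrt{1 + 315} = \sqrt{316} = 2 \sqrt{79}$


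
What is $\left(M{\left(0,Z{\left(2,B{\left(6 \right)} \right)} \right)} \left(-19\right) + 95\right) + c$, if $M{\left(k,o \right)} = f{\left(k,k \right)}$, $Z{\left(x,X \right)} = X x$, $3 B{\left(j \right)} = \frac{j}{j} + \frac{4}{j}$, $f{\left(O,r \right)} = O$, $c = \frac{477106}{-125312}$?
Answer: $\frac{5713767}{62656} \approx 91.193$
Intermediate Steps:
$c = - \frac{238553}{62656}$ ($c = 477106 \left(- \frac{1}{125312}\right) = - \frac{238553}{62656} \approx -3.8073$)
$B{\left(j \right)} = \frac{1}{3} + \frac{4}{3 j}$ ($B{\left(j \right)} = \frac{\frac{j}{j} + \frac{4}{j}}{3} = \frac{1 + \frac{4}{j}}{3} = \frac{1}{3} + \frac{4}{3 j}$)
$M{\left(k,o \right)} = k$
$\left(M{\left(0,Z{\left(2,B{\left(6 \right)} \right)} \right)} \left(-19\right) + 95\right) + c = \left(0 \left(-19\right) + 95\right) - \frac{238553}{62656} = \left(0 + 95\right) - \frac{238553}{62656} = 95 - \frac{238553}{62656} = \frac{5713767}{62656}$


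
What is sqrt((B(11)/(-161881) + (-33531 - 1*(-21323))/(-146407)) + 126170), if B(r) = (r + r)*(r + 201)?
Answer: sqrt(70871517392241836636214130)/23700511567 ≈ 355.20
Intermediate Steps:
B(r) = 2*r*(201 + r) (B(r) = (2*r)*(201 + r) = 2*r*(201 + r))
sqrt((B(11)/(-161881) + (-33531 - 1*(-21323))/(-146407)) + 126170) = sqrt(((2*11*(201 + 11))/(-161881) + (-33531 - 1*(-21323))/(-146407)) + 126170) = sqrt(((2*11*212)*(-1/161881) + (-33531 + 21323)*(-1/146407)) + 126170) = sqrt((4664*(-1/161881) - 12208*(-1/146407)) + 126170) = sqrt((-4664/161881 + 12208/146407) + 126170) = sqrt(1293401000/23700511567 + 126170) = sqrt(2990294837809390/23700511567) = sqrt(70871517392241836636214130)/23700511567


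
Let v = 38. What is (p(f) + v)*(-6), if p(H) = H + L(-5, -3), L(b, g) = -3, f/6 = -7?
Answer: 42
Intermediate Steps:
f = -42 (f = 6*(-7) = -42)
p(H) = -3 + H (p(H) = H - 3 = -3 + H)
(p(f) + v)*(-6) = ((-3 - 42) + 38)*(-6) = (-45 + 38)*(-6) = -7*(-6) = 42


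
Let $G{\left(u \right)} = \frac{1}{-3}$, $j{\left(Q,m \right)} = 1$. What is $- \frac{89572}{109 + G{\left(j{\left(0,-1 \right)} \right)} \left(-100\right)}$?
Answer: $- \frac{38388}{61} \approx -629.31$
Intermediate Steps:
$G{\left(u \right)} = - \frac{1}{3}$
$- \frac{89572}{109 + G{\left(j{\left(0,-1 \right)} \right)} \left(-100\right)} = - \frac{89572}{109 - - \frac{100}{3}} = - \frac{89572}{109 + \frac{100}{3}} = - \frac{89572}{\frac{427}{3}} = \left(-89572\right) \frac{3}{427} = - \frac{38388}{61}$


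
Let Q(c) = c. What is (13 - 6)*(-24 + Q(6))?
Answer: -126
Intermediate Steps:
(13 - 6)*(-24 + Q(6)) = (13 - 6)*(-24 + 6) = 7*(-18) = -126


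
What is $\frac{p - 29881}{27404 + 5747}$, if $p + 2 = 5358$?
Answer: $- \frac{24525}{33151} \approx -0.7398$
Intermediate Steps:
$p = 5356$ ($p = -2 + 5358 = 5356$)
$\frac{p - 29881}{27404 + 5747} = \frac{5356 - 29881}{27404 + 5747} = - \frac{24525}{33151}$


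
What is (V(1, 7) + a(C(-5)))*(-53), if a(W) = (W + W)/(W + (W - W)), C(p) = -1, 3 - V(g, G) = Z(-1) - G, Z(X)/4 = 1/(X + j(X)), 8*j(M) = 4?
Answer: -1060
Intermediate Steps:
j(M) = ½ (j(M) = (⅛)*4 = ½)
Z(X) = 4/(½ + X) (Z(X) = 4/(X + ½) = 4/(½ + X))
V(g, G) = 11 + G (V(g, G) = 3 - (8/(1 + 2*(-1)) - G) = 3 - (8/(1 - 2) - G) = 3 - (8/(-1) - G) = 3 - (8*(-1) - G) = 3 - (-8 - G) = 3 + (8 + G) = 11 + G)
a(W) = 2 (a(W) = (2*W)/(W + 0) = (2*W)/W = 2)
(V(1, 7) + a(C(-5)))*(-53) = ((11 + 7) + 2)*(-53) = (18 + 2)*(-53) = 20*(-53) = -1060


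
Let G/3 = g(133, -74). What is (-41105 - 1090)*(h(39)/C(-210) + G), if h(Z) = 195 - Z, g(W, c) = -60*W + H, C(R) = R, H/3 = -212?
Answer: 7634813934/7 ≈ 1.0907e+9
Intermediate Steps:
H = -636 (H = 3*(-212) = -636)
g(W, c) = -636 - 60*W (g(W, c) = -60*W - 636 = -636 - 60*W)
G = -25848 (G = 3*(-636 - 60*133) = 3*(-636 - 7980) = 3*(-8616) = -25848)
(-41105 - 1090)*(h(39)/C(-210) + G) = (-41105 - 1090)*((195 - 1*39)/(-210) - 25848) = -42195*((195 - 39)*(-1/210) - 25848) = -42195*(156*(-1/210) - 25848) = -42195*(-26/35 - 25848) = -42195*(-904706/35) = 7634813934/7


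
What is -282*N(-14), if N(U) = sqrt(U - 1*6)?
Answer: -564*I*sqrt(5) ≈ -1261.1*I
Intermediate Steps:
N(U) = sqrt(-6 + U) (N(U) = sqrt(U - 6) = sqrt(-6 + U))
-282*N(-14) = -282*sqrt(-6 - 14) = -564*I*sqrt(5)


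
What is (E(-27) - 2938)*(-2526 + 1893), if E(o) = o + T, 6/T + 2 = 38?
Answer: 3753479/2 ≈ 1.8767e+6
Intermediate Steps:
T = 1/6 (T = 6/(-2 + 38) = 6/36 = 6*(1/36) = 1/6 ≈ 0.16667)
E(o) = 1/6 + o (E(o) = o + 1/6 = 1/6 + o)
(E(-27) - 2938)*(-2526 + 1893) = ((1/6 - 27) - 2938)*(-2526 + 1893) = (-161/6 - 2938)*(-633) = -17789/6*(-633) = 3753479/2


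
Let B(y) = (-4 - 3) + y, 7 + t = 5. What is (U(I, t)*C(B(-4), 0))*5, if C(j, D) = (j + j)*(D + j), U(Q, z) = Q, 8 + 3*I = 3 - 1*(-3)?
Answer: -2420/3 ≈ -806.67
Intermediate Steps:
t = -2 (t = -7 + 5 = -2)
B(y) = -7 + y
I = -2/3 (I = -8/3 + (3 - 1*(-3))/3 = -8/3 + (3 + 3)/3 = -8/3 + (1/3)*6 = -8/3 + 2 = -2/3 ≈ -0.66667)
C(j, D) = 2*j*(D + j) (C(j, D) = (2*j)*(D + j) = 2*j*(D + j))
(U(I, t)*C(B(-4), 0))*5 = -4*(-7 - 4)*(0 + (-7 - 4))/3*5 = -4*(-11)*(0 - 11)/3*5 = -4*(-11)*(-11)/3*5 = -2/3*242*5 = -484/3*5 = -2420/3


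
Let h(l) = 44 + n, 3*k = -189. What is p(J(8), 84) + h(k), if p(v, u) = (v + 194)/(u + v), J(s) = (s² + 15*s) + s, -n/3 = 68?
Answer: -21887/138 ≈ -158.60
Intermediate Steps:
k = -63 (k = (⅓)*(-189) = -63)
n = -204 (n = -3*68 = -204)
J(s) = s² + 16*s
p(v, u) = (194 + v)/(u + v)
h(l) = -160 (h(l) = 44 - 204 = -160)
p(J(8), 84) + h(k) = (194 + 8*(16 + 8))/(84 + 8*(16 + 8)) - 160 = (194 + 8*24)/(84 + 8*24) - 160 = (194 + 192)/(84 + 192) - 160 = 386/276 - 160 = (1/276)*386 - 160 = 193/138 - 160 = -21887/138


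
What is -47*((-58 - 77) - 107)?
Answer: 11374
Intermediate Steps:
-47*((-58 - 77) - 107) = -47*(-135 - 107) = -47*(-242) = 11374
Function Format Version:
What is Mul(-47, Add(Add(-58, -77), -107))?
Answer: 11374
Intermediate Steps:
Mul(-47, Add(Add(-58, -77), -107)) = Mul(-47, Add(-135, -107)) = Mul(-47, -242) = 11374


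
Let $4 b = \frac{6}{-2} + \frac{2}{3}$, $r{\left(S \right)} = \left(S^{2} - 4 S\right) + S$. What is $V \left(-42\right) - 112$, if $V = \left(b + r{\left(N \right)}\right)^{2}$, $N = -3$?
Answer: $- \frac{308455}{24} \approx -12852.0$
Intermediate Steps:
$r{\left(S \right)} = S^{2} - 3 S$
$b = - \frac{7}{12}$ ($b = \frac{\frac{6}{-2} + \frac{2}{3}}{4} = \frac{6 \left(- \frac{1}{2}\right) + 2 \cdot \frac{1}{3}}{4} = \frac{-3 + \frac{2}{3}}{4} = \frac{1}{4} \left(- \frac{7}{3}\right) = - \frac{7}{12} \approx -0.58333$)
$V = \frac{43681}{144}$ ($V = \left(- \frac{7}{12} - 3 \left(-3 - 3\right)\right)^{2} = \left(- \frac{7}{12} - -18\right)^{2} = \left(- \frac{7}{12} + 18\right)^{2} = \left(\frac{209}{12}\right)^{2} = \frac{43681}{144} \approx 303.34$)
$V \left(-42\right) - 112 = \frac{43681}{144} \left(-42\right) - 112 = - \frac{305767}{24} - 112 = - \frac{308455}{24}$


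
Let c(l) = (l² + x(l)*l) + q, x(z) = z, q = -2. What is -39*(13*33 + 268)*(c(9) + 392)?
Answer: -15005016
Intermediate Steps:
c(l) = -2 + 2*l² (c(l) = (l² + l*l) - 2 = (l² + l²) - 2 = 2*l² - 2 = -2 + 2*l²)
-39*(13*33 + 268)*(c(9) + 392) = -39*(13*33 + 268)*((-2 + 2*9²) + 392) = -39*(429 + 268)*((-2 + 2*81) + 392) = -27183*((-2 + 162) + 392) = -27183*(160 + 392) = -27183*552 = -39*384744 = -15005016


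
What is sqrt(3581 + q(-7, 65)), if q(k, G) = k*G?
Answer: sqrt(3126) ≈ 55.911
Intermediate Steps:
q(k, G) = G*k
sqrt(3581 + q(-7, 65)) = sqrt(3581 + 65*(-7)) = sqrt(3581 - 455) = sqrt(3126)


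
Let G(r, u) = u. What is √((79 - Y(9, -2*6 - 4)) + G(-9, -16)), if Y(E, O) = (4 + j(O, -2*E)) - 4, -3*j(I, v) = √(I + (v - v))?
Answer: √(567 + 12*I)/3 ≈ 7.9377 + 0.083987*I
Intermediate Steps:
j(I, v) = -√I/3 (j(I, v) = -√(I + (v - v))/3 = -√(I + 0)/3 = -√I/3)
Y(E, O) = -√O/3 (Y(E, O) = (4 - √O/3) - 4 = -√O/3)
√((79 - Y(9, -2*6 - 4)) + G(-9, -16)) = √((79 - (-1)*√(-2*6 - 4)/3) - 16) = √((79 - (-1)*√(-12 - 4)/3) - 16) = √((79 - (-1)*√(-16)/3) - 16) = √((79 - (-1)*4*I/3) - 16) = √((79 - (-4)*I/3) - 16) = √((79 + 4*I/3) - 16) = √(63 + 4*I/3)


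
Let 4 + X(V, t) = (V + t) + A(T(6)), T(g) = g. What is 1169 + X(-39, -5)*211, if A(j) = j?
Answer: -7693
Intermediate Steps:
X(V, t) = 2 + V + t (X(V, t) = -4 + ((V + t) + 6) = -4 + (6 + V + t) = 2 + V + t)
1169 + X(-39, -5)*211 = 1169 + (2 - 39 - 5)*211 = 1169 - 42*211 = 1169 - 8862 = -7693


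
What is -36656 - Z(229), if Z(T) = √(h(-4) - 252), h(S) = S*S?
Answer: -36656 - 2*I*√59 ≈ -36656.0 - 15.362*I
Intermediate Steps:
h(S) = S²
Z(T) = 2*I*√59 (Z(T) = √((-4)² - 252) = √(16 - 252) = √(-236) = 2*I*√59)
-36656 - Z(229) = -36656 - 2*I*√59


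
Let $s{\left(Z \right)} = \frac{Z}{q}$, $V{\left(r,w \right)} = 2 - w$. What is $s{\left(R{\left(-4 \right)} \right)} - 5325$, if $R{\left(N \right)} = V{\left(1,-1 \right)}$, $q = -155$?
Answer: $- \frac{825378}{155} \approx -5325.0$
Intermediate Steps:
$R{\left(N \right)} = 3$ ($R{\left(N \right)} = 2 - -1 = 2 + 1 = 3$)
$s{\left(Z \right)} = - \frac{Z}{155}$ ($s{\left(Z \right)} = \frac{Z}{-155} = Z \left(- \frac{1}{155}\right) = - \frac{Z}{155}$)
$s{\left(R{\left(-4 \right)} \right)} - 5325 = \left(- \frac{1}{155}\right) 3 - 5325 = - \frac{3}{155} - 5325 = - \frac{825378}{155}$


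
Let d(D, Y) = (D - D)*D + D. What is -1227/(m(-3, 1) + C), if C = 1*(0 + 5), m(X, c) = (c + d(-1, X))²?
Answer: -1227/5 ≈ -245.40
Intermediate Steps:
d(D, Y) = D (d(D, Y) = 0*D + D = 0 + D = D)
m(X, c) = (-1 + c)² (m(X, c) = (c - 1)² = (-1 + c)²)
C = 5 (C = 1*5 = 5)
-1227/(m(-3, 1) + C) = -1227/((-1 + 1)² + 5) = -1227/(0² + 5) = -1227/(0 + 5) = -1227/5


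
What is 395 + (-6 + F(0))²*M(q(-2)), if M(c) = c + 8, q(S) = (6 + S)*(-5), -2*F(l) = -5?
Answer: 248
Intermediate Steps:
F(l) = 5/2 (F(l) = -½*(-5) = 5/2)
q(S) = -30 - 5*S
M(c) = 8 + c
395 + (-6 + F(0))²*M(q(-2)) = 395 + (-6 + 5/2)²*(8 + (-30 - 5*(-2))) = 395 + (-7/2)²*(8 + (-30 + 10)) = 395 + 49*(8 - 20)/4 = 395 + (49/4)*(-12) = 395 - 147 = 248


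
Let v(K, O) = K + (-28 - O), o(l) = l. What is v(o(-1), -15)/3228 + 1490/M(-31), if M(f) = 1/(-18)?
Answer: -43287487/1614 ≈ -26820.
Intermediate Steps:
M(f) = -1/18
v(K, O) = -28 + K - O
v(o(-1), -15)/3228 + 1490/M(-31) = (-28 - 1 - 1*(-15))/3228 + 1490/(-1/18) = (-28 - 1 + 15)*(1/3228) + 1490*(-18) = -14*1/3228 - 26820 = -7/1614 - 26820 = -43287487/1614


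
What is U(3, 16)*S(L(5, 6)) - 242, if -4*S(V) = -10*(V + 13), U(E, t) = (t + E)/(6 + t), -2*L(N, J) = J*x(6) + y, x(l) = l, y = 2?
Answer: -5609/22 ≈ -254.95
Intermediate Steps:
L(N, J) = -1 - 3*J (L(N, J) = -(J*6 + 2)/2 = -(6*J + 2)/2 = -(2 + 6*J)/2 = -1 - 3*J)
U(E, t) = (E + t)/(6 + t)
S(V) = 65/2 + 5*V/2 (S(V) = -(-5)*(V + 13)/2 = -(-5)*(13 + V)/2 = -(-130 - 10*V)/4 = 65/2 + 5*V/2)
U(3, 16)*S(L(5, 6)) - 242 = ((3 + 16)/(6 + 16))*(65/2 + 5*(-1 - 3*6)/2) - 242 = (19/22)*(65/2 + 5*(-1 - 18)/2) - 242 = ((1/22)*19)*(65/2 + (5/2)*(-19)) - 242 = 19*(65/2 - 95/2)/22 - 242 = (19/22)*(-15) - 242 = -285/22 - 242 = -5609/22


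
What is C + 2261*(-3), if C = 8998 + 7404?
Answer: 9619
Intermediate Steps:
C = 16402
C + 2261*(-3) = 16402 + 2261*(-3) = 16402 - 6783 = 9619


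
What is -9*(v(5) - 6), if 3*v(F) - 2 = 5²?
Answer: -27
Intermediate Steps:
v(F) = 9 (v(F) = ⅔ + (⅓)*5² = ⅔ + (⅓)*25 = ⅔ + 25/3 = 9)
-9*(v(5) - 6) = -9*(9 - 6) = -9*3 = -27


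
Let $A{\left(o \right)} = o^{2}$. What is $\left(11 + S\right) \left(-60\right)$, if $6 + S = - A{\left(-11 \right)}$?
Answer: $6960$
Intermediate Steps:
$S = -127$ ($S = -6 - \left(-11\right)^{2} = -6 - 121 = -127$)
$\left(11 + S\right) \left(-60\right) = \left(11 - 127\right) \left(-60\right) = \left(-116\right) \left(-60\right) = 6960$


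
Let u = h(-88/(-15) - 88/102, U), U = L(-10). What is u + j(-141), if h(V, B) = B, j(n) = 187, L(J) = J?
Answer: 177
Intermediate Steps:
U = -10
u = -10
u + j(-141) = -10 + 187 = 177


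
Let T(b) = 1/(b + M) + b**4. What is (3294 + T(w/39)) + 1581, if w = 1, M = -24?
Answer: 10544863034861/2163067335 ≈ 4875.0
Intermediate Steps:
T(b) = b**4 + 1/(-24 + b) (T(b) = 1/(b - 24) + b**4 = 1/(-24 + b) + b**4 = b**4 + 1/(-24 + b))
(3294 + T(w/39)) + 1581 = (3294 + (1 + (1/39)**5 - 24*(1/39)**4)/(-24 + 1/39)) + 1581 = (3294 + (1 + 1/90224199 - 24*1/2313441)/(-935/39)) + 1581 = (3294 - 39*(1 + 1/90224199 - 8/771147)/935) + 1581 = (3294 - 39/935*90223264/90224199) + 1581 = (3294 - 90223264/2163067335) + 1581 = 7125053578226/2163067335 + 1581 = 10544863034861/2163067335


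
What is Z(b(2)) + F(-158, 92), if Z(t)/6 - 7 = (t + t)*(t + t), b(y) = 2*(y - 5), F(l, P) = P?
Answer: 998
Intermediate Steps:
b(y) = -10 + 2*y (b(y) = 2*(-5 + y) = -10 + 2*y)
Z(t) = 42 + 24*t**2 (Z(t) = 42 + 6*((t + t)*(t + t)) = 42 + 6*((2*t)*(2*t)) = 42 + 6*(4*t**2) = 42 + 24*t**2)
Z(b(2)) + F(-158, 92) = (42 + 24*(-10 + 2*2)**2) + 92 = (42 + 24*(-10 + 4)**2) + 92 = (42 + 24*(-6)**2) + 92 = (42 + 24*36) + 92 = (42 + 864) + 92 = 906 + 92 = 998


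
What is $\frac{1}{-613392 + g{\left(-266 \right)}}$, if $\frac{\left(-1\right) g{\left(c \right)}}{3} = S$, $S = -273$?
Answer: $- \frac{1}{612573} \approx -1.6325 \cdot 10^{-6}$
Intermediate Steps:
$g{\left(c \right)} = 819$ ($g{\left(c \right)} = \left(-3\right) \left(-273\right) = 819$)
$\frac{1}{-613392 + g{\left(-266 \right)}} = \frac{1}{-613392 + 819} = \frac{1}{-612573} = - \frac{1}{612573}$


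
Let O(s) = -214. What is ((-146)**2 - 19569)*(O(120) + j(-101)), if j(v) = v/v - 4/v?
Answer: -37576223/101 ≈ -3.7204e+5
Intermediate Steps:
j(v) = 1 - 4/v
((-146)**2 - 19569)*(O(120) + j(-101)) = ((-146)**2 - 19569)*(-214 + (-4 - 101)/(-101)) = (21316 - 19569)*(-214 - 1/101*(-105)) = 1747*(-214 + 105/101) = 1747*(-21509/101) = -37576223/101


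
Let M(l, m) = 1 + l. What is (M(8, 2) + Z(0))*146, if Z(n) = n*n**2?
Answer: 1314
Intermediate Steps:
Z(n) = n**3
(M(8, 2) + Z(0))*146 = ((1 + 8) + 0**3)*146 = (9 + 0)*146 = 9*146 = 1314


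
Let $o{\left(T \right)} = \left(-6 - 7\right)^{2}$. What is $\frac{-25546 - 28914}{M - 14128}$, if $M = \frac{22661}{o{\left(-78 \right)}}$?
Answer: $\frac{1314820}{337853} \approx 3.8917$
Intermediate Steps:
$o{\left(T \right)} = 169$ ($o{\left(T \right)} = \left(-13\right)^{2} = 169$)
$M = \frac{22661}{169} \approx 134.09$
$\frac{-25546 - 28914}{M - 14128} = \frac{-25546 - 28914}{\frac{22661}{169} - 14128} = - \frac{54460}{- \frac{2364971}{169}} = \left(-54460\right) \left(- \frac{169}{2364971}\right) = \frac{1314820}{337853}$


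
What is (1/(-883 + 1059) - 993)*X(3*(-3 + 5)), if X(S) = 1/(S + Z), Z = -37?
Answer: 174767/5456 ≈ 32.032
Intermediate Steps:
X(S) = 1/(-37 + S) (X(S) = 1/(S - 37) = 1/(-37 + S))
(1/(-883 + 1059) - 993)*X(3*(-3 + 5)) = (1/(-883 + 1059) - 993)/(-37 + 3*(-3 + 5)) = (1/176 - 993)/(-37 + 3*2) = (1/176 - 993)/(-37 + 6) = -174767/176/(-31) = -174767/176*(-1/31) = 174767/5456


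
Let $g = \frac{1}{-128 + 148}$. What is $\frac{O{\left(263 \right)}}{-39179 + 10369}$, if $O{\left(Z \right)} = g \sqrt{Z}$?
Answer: $- \frac{\sqrt{263}}{576200} \approx -2.8145 \cdot 10^{-5}$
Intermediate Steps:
$g = \frac{1}{20} \approx 0.05$
$O{\left(Z \right)} = \frac{\sqrt{Z}}{20}$
$\frac{O{\left(263 \right)}}{-39179 + 10369} = \frac{\frac{1}{20} \sqrt{263}}{-39179 + 10369} = \frac{\frac{1}{20} \sqrt{263}}{-28810} = \frac{\sqrt{263}}{20} \left(- \frac{1}{28810}\right) = - \frac{\sqrt{263}}{576200}$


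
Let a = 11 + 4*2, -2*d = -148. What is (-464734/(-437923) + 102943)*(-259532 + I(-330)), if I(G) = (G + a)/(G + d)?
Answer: -2995214287145037363/112108288 ≈ -2.6717e+10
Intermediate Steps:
d = 74 (d = -½*(-148) = 74)
a = 19 (a = 11 + 8 = 19)
I(G) = (19 + G)/(74 + G) (I(G) = (G + 19)/(G + 74) = (19 + G)/(74 + G))
(-464734/(-437923) + 102943)*(-259532 + I(-330)) = (-464734/(-437923) + 102943)*(-259532 + (19 - 330)/(74 - 330)) = (-464734*(-1/437923) + 102943)*(-259532 - 311/(-256)) = (464734/437923 + 102943)*(-259532 - 1/256*(-311)) = 45081572123*(-259532 + 311/256)/437923 = (45081572123/437923)*(-66439881/256) = -2995214287145037363/112108288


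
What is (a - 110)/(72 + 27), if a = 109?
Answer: -1/99 ≈ -0.010101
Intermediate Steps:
(a - 110)/(72 + 27) = (109 - 110)/(72 + 27) = -1/99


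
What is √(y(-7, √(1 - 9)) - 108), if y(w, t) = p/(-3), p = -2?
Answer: I*√966/3 ≈ 10.36*I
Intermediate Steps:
y(w, t) = ⅔ (y(w, t) = -2/(-3) = -2*(-⅓) = ⅔)
√(y(-7, √(1 - 9)) - 108) = √(⅔ - 108) = √(-322/3) = I*√966/3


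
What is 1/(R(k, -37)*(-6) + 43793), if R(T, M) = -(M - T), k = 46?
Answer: 1/43295 ≈ 2.3097e-5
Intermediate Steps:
R(T, M) = T - M
1/(R(k, -37)*(-6) + 43793) = 1/((46 - 1*(-37))*(-6) + 43793) = 1/((46 + 37)*(-6) + 43793) = 1/(83*(-6) + 43793) = 1/(-498 + 43793) = 1/43295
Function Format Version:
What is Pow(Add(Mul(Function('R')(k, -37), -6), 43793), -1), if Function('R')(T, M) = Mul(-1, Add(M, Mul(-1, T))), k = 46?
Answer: Rational(1, 43295) ≈ 2.3097e-5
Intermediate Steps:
Function('R')(T, M) = Add(T, Mul(-1, M))
Pow(Add(Mul(Function('R')(k, -37), -6), 43793), -1) = Pow(Add(Mul(Add(46, Mul(-1, -37)), -6), 43793), -1) = Pow(Add(Mul(Add(46, 37), -6), 43793), -1) = Pow(Add(Mul(83, -6), 43793), -1) = Pow(Add(-498, 43793), -1) = Pow(43295, -1) = Rational(1, 43295)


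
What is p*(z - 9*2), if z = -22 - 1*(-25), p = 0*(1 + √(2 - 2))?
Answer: 0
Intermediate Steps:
p = 0 (p = 0*(1 + √0) = 0*(1 + 0) = 0*1 = 0)
z = 3 (z = -22 + 25 = 3)
p*(z - 9*2) = 0*(3 - 9*2) = 0*(3 - 18) = 0*(-15) = 0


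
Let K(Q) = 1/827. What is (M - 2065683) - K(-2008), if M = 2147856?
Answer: 67957070/827 ≈ 82173.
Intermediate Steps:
K(Q) = 1/827
(M - 2065683) - K(-2008) = (2147856 - 2065683) - 1*1/827 = 82173 - 1/827 = 67957070/827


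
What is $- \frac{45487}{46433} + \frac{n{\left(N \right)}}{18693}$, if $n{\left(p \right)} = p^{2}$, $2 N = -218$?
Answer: $- \frac{298618018}{867972069} \approx -0.34404$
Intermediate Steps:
$N = -109$ ($N = \frac{1}{2} \left(-218\right) = -109$)
$- \frac{45487}{46433} + \frac{n{\left(N \right)}}{18693} = - \frac{45487}{46433} + \frac{\left(-109\right)^{2}}{18693} = \left(-45487\right) \frac{1}{46433} + 11881 \cdot \frac{1}{18693} = - \frac{45487}{46433} + \frac{11881}{18693} = - \frac{298618018}{867972069}$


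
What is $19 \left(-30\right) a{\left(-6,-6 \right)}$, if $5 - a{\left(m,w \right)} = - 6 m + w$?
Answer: $14250$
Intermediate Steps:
$a{\left(m,w \right)} = 5 - w + 6 m$ ($a{\left(m,w \right)} = 5 - \left(- 6 m + w\right) = 5 - \left(w - 6 m\right) = 5 + \left(- w + 6 m\right) = 5 - w + 6 m$)
$19 \left(-30\right) a{\left(-6,-6 \right)} = 19 \left(-30\right) \left(5 - -6 + 6 \left(-6\right)\right) = - 570 \left(5 + 6 - 36\right) = \left(-570\right) \left(-25\right) = 14250$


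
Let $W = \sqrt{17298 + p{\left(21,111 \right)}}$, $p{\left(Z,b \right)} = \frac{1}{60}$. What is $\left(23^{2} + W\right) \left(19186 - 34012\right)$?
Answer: $-7842954 - \frac{2471 \sqrt{15568215}}{5} \approx -9.7929 \cdot 10^{6}$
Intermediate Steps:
$p{\left(Z,b \right)} = \frac{1}{60}$
$W = \frac{\sqrt{15568215}}{30}$ ($W = \sqrt{17298 + \frac{1}{60}} = \sqrt{\frac{1037881}{60}} = \frac{\sqrt{15568215}}{30} \approx 131.52$)
$\left(23^{2} + W\right) \left(19186 - 34012\right) = \left(23^{2} + \frac{\sqrt{15568215}}{30}\right) \left(19186 - 34012\right) = \left(529 + \frac{\sqrt{15568215}}{30}\right) \left(-14826\right) = -7842954 - \frac{2471 \sqrt{15568215}}{5}$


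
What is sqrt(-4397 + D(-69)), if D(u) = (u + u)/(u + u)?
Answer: 2*I*sqrt(1099) ≈ 66.302*I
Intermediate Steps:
D(u) = 1 (D(u) = (2*u)/((2*u)) = (2*u)*(1/(2*u)) = 1)
sqrt(-4397 + D(-69)) = sqrt(-4397 + 1) = sqrt(-4396) = 2*I*sqrt(1099)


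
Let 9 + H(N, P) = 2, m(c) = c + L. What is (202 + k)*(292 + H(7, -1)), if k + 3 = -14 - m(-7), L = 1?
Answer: 54435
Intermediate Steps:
m(c) = 1 + c (m(c) = c + 1 = 1 + c)
H(N, P) = -7 (H(N, P) = -9 + 2 = -7)
k = -11 (k = -3 + (-14 - (1 - 7)) = -3 + (-14 - 1*(-6)) = -3 + (-14 + 6) = -3 - 8 = -11)
(202 + k)*(292 + H(7, -1)) = (202 - 11)*(292 - 7) = 191*285 = 54435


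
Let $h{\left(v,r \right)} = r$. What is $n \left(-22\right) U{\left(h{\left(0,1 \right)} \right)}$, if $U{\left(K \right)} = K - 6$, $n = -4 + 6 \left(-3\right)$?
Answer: $-2420$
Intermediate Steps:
$n = -22$ ($n = -4 - 18 = -22$)
$U{\left(K \right)} = -6 + K$
$n \left(-22\right) U{\left(h{\left(0,1 \right)} \right)} = \left(-22\right) \left(-22\right) \left(-6 + 1\right) = 484 \left(-5\right) = -2420$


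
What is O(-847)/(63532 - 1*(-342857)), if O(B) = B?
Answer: -847/406389 ≈ -0.0020842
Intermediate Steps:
O(-847)/(63532 - 1*(-342857)) = -847/(63532 - 1*(-342857)) = -847/(63532 + 342857) = -847/406389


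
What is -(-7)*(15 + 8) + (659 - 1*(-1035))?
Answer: 1855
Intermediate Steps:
-(-7)*(15 + 8) + (659 - 1*(-1035)) = -(-7)*23 + (659 + 1035) = -1*(-161) + 1694 = 161 + 1694 = 1855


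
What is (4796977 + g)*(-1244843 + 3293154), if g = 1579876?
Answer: 13061778145283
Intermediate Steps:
(4796977 + g)*(-1244843 + 3293154) = (4796977 + 1579876)*(-1244843 + 3293154) = 6376853*2048311 = 13061778145283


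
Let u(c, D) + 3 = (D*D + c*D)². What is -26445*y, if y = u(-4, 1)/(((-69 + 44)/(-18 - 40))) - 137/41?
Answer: -1398747/5 ≈ -2.7975e+5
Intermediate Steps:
u(c, D) = -3 + (D² + D*c)² (u(c, D) = -3 + (D*D + c*D)² = -3 + (D² + D*c)²)
y = 10843/1025 (y = (-3 + 1²*(1 - 4)²)/(((-69 + 44)/(-18 - 40))) - 137/41 = (-3 + 1*(-3)²)/((-25/(-58))) - 137*1/41 = (-3 + 1*9)/((-25*(-1/58))) - 137/41 = (-3 + 9)/(25/58) - 137/41 = 6*(58/25) - 137/41 = 348/25 - 137/41 = 10843/1025 ≈ 10.579)
-26445*y = -26445*10843/1025 = -1398747/5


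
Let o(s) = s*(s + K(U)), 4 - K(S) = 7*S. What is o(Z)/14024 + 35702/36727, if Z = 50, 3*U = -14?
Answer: 247438193/193147293 ≈ 1.2811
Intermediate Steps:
U = -14/3 (U = (⅓)*(-14) = -14/3 ≈ -4.6667)
K(S) = 4 - 7*S
o(s) = s*(110/3 + s) (o(s) = s*(s + (4 - 7*(-14/3))) = s*(s + (4 + 98/3)) = s*(s + 110/3) = s*(110/3 + s))
o(Z)/14024 + 35702/36727 = ((⅓)*50*(110 + 3*50))/14024 + 35702/36727 = ((⅓)*50*(110 + 150))*(1/14024) + 35702*(1/36727) = ((⅓)*50*260)*(1/14024) + 35702/36727 = (13000/3)*(1/14024) + 35702/36727 = 1625/5259 + 35702/36727 = 247438193/193147293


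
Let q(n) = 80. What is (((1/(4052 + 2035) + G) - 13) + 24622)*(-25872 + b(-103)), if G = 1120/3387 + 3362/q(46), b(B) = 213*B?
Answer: -107995241107287311/91629640 ≈ -1.1786e+9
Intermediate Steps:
G = 5738347/135480 (G = 1120/3387 + 3362/80 = 1120*(1/3387) + 3362*(1/80) = 1120/3387 + 1681/40 = 5738347/135480 ≈ 42.356)
(((1/(4052 + 2035) + G) - 13) + 24622)*(-25872 + b(-103)) = (((1/(4052 + 2035) + 5738347/135480) - 13) + 24622)*(-25872 + 213*(-103)) = (((1/6087 + 5738347/135480) - 13) + 24622)*(-25872 - 21939) = (((1/6087 + 5738347/135480) - 13) + 24622)*(-47811) = ((11643151223/274888920 - 13) + 24622)*(-47811) = (8069595263/274888920 + 24622)*(-47811) = (6776384583503/274888920)*(-47811) = -107995241107287311/91629640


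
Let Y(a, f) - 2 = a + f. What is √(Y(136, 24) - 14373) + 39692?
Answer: 39692 + 3*I*√1579 ≈ 39692.0 + 119.21*I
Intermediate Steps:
Y(a, f) = 2 + a + f (Y(a, f) = 2 + (a + f) = 2 + a + f)
√(Y(136, 24) - 14373) + 39692 = √((2 + 136 + 24) - 14373) + 39692 = √(162 - 14373) + 39692 = √(-14211) + 39692 = 3*I*√1579 + 39692 = 39692 + 3*I*√1579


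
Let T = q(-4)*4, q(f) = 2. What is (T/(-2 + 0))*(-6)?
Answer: 24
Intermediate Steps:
T = 8 (T = 2*4 = 8)
(T/(-2 + 0))*(-6) = (8/(-2 + 0))*(-6) = (8/(-2))*(-6) = (8*(-½))*(-6) = -4*(-6) = 24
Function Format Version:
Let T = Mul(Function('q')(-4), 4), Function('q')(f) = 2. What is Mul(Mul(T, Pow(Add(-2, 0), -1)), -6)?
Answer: 24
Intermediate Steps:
T = 8 (T = Mul(2, 4) = 8)
Mul(Mul(T, Pow(Add(-2, 0), -1)), -6) = Mul(Mul(8, Pow(Add(-2, 0), -1)), -6) = Mul(Mul(8, Pow(-2, -1)), -6) = Mul(Mul(8, Rational(-1, 2)), -6) = Mul(-4, -6) = 24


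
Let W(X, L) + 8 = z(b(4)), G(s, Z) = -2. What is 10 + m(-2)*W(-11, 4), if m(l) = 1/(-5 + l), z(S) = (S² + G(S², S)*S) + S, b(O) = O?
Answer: 66/7 ≈ 9.4286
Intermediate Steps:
z(S) = S² - S (z(S) = (S² - 2*S) + S = S² - S)
W(X, L) = 4 (W(X, L) = -8 + 4*(-1 + 4) = -8 + 4*3 = -8 + 12 = 4)
10 + m(-2)*W(-11, 4) = 10 + 4/(-5 - 2) = 10 + 4/(-7) = 10 - ⅐*4 = 10 - 4/7 = 66/7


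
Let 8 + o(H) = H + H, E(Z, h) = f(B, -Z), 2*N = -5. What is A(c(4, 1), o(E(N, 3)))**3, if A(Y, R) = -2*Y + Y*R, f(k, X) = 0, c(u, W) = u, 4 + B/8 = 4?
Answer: -64000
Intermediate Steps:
N = -5/2 (N = (1/2)*(-5) = -5/2 ≈ -2.5000)
B = 0 (B = -32 + 8*4 = -32 + 32 = 0)
E(Z, h) = 0
o(H) = -8 + 2*H (o(H) = -8 + (H + H) = -8 + 2*H)
A(Y, R) = -2*Y + R*Y
A(c(4, 1), o(E(N, 3)))**3 = (4*(-2 + (-8 + 2*0)))**3 = (4*(-2 + (-8 + 0)))**3 = (4*(-2 - 8))**3 = (4*(-10))**3 = (-40)**3 = -64000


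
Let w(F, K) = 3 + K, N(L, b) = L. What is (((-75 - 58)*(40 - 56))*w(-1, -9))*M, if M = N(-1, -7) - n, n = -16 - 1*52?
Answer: -855456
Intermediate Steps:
n = -68 (n = -16 - 52 = -68)
M = 67 (M = -1 - 1*(-68) = -1 + 68 = 67)
(((-75 - 58)*(40 - 56))*w(-1, -9))*M = (((-75 - 58)*(40 - 56))*(3 - 9))*67 = (-133*(-16)*(-6))*67 = (2128*(-6))*67 = -12768*67 = -855456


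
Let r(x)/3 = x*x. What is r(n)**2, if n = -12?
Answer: 186624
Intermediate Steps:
r(x) = 3*x**2 (r(x) = 3*(x*x) = 3*x**2)
r(n)**2 = (3*(-12)**2)**2 = (3*144)**2 = 432**2 = 186624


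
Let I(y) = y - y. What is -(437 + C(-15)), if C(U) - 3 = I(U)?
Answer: -440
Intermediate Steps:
I(y) = 0
C(U) = 3 (C(U) = 3 + 0 = 3)
-(437 + C(-15)) = -(437 + 3) = -1*440 = -440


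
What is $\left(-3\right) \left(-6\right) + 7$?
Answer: $25$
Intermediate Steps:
$\left(-3\right) \left(-6\right) + 7 = 18 + 7 = 25$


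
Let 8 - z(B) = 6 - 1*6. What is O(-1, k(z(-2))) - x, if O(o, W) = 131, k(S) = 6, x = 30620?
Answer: -30489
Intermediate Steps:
z(B) = 8 (z(B) = 8 - (6 - 1*6) = 8 - (6 - 6) = 8 - 1*0 = 8 + 0 = 8)
O(-1, k(z(-2))) - x = 131 - 1*30620 = 131 - 30620 = -30489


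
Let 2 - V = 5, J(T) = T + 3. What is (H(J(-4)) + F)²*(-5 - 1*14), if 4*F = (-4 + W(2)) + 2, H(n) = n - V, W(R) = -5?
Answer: -19/16 ≈ -1.1875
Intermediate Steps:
J(T) = 3 + T
V = -3 (V = 2 - 1*5 = 2 - 5 = -3)
H(n) = 3 + n (H(n) = n - 1*(-3) = n + 3 = 3 + n)
F = -7/4 (F = ((-4 - 5) + 2)/4 = (-9 + 2)/4 = (¼)*(-7) = -7/4 ≈ -1.7500)
(H(J(-4)) + F)²*(-5 - 1*14) = ((3 + (3 - 4)) - 7/4)²*(-5 - 1*14) = ((3 - 1) - 7/4)²*(-5 - 14) = (2 - 7/4)²*(-19) = (¼)²*(-19) = (1/16)*(-19) = -19/16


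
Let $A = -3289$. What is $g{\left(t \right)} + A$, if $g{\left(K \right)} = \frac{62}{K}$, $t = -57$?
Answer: $- \frac{187535}{57} \approx -3290.1$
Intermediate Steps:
$g{\left(t \right)} + A = \frac{62}{-57} - 3289 = 62 \left(- \frac{1}{57}\right) - 3289 = - \frac{62}{57} - 3289 = - \frac{187535}{57}$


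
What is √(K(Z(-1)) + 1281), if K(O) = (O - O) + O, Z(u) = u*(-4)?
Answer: √1285 ≈ 35.847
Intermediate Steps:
Z(u) = -4*u
K(O) = O (K(O) = 0 + O = O)
√(K(Z(-1)) + 1281) = √(-4*(-1) + 1281) = √(4 + 1281) = √1285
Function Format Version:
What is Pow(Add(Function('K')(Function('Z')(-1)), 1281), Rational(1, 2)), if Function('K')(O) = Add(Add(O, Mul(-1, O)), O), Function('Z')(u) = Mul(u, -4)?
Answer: Pow(1285, Rational(1, 2)) ≈ 35.847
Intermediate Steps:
Function('Z')(u) = Mul(-4, u)
Function('K')(O) = O (Function('K')(O) = Add(0, O) = O)
Pow(Add(Function('K')(Function('Z')(-1)), 1281), Rational(1, 2)) = Pow(Add(Mul(-4, -1), 1281), Rational(1, 2)) = Pow(Add(4, 1281), Rational(1, 2)) = Pow(1285, Rational(1, 2))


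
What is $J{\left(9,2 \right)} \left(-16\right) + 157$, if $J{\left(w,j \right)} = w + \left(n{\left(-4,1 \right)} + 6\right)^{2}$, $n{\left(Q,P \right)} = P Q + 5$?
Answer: $-771$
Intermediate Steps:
$n{\left(Q,P \right)} = 5 + P Q$
$J{\left(w,j \right)} = 49 + w$ ($J{\left(w,j \right)} = w + \left(\left(5 + 1 \left(-4\right)\right) + 6\right)^{2} = w + \left(\left(5 - 4\right) + 6\right)^{2} = w + \left(1 + 6\right)^{2} = w + 7^{2} = w + 49 = 49 + w$)
$J{\left(9,2 \right)} \left(-16\right) + 157 = \left(49 + 9\right) \left(-16\right) + 157 = 58 \left(-16\right) + 157 = -928 + 157 = -771$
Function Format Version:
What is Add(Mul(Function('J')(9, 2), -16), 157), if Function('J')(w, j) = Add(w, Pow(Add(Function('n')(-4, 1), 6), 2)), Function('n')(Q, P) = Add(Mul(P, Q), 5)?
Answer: -771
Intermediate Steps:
Function('n')(Q, P) = Add(5, Mul(P, Q))
Function('J')(w, j) = Add(49, w) (Function('J')(w, j) = Add(w, Pow(Add(Add(5, Mul(1, -4)), 6), 2)) = Add(w, Pow(Add(Add(5, -4), 6), 2)) = Add(w, Pow(Add(1, 6), 2)) = Add(w, Pow(7, 2)) = Add(w, 49) = Add(49, w))
Add(Mul(Function('J')(9, 2), -16), 157) = Add(Mul(Add(49, 9), -16), 157) = Add(Mul(58, -16), 157) = Add(-928, 157) = -771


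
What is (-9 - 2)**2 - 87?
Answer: 34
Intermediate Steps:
(-9 - 2)**2 - 87 = (-11)**2 - 87 = 121 - 87 = 34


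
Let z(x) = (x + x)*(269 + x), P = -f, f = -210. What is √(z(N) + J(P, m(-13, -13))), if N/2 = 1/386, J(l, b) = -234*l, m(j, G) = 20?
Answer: 2*I*√457578006/193 ≈ 221.67*I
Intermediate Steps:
P = 210 (P = -1*(-210) = 210)
N = 1/193 (N = 2/386 = 2*(1/386) = 1/193 ≈ 0.0051813)
z(x) = 2*x*(269 + x) (z(x) = (2*x)*(269 + x) = 2*x*(269 + x))
√(z(N) + J(P, m(-13, -13))) = √(2*(1/193)*(269 + 1/193) - 234*210) = √(2*(1/193)*(51918/193) - 49140) = √(103836/37249 - 49140) = √(-1830312024/37249) = 2*I*√457578006/193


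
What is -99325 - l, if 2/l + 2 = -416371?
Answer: -41356248223/416373 ≈ -99325.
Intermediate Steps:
l = -2/416373 (l = 2/(-2 - 416371) = 2/(-416373) = 2*(-1/416373) = -2/416373 ≈ -4.8034e-6)
-99325 - l = -99325 - 1*(-2/416373) = -99325 + 2/416373 = -41356248223/416373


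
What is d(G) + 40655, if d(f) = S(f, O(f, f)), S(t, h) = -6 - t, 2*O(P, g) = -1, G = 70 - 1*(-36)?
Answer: 40543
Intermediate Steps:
G = 106 (G = 70 + 36 = 106)
O(P, g) = -½ (O(P, g) = (½)*(-1) = -½)
d(f) = -6 - f
d(G) + 40655 = (-6 - 1*106) + 40655 = (-6 - 106) + 40655 = -112 + 40655 = 40543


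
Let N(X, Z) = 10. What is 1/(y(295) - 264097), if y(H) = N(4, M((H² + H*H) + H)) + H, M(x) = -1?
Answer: -1/263792 ≈ -3.7909e-6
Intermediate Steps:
y(H) = 10 + H
1/(y(295) - 264097) = 1/((10 + 295) - 264097) = 1/(305 - 264097) = 1/(-263792) = -1/263792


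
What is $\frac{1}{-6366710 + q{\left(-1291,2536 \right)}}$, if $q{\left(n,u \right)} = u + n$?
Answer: $- \frac{1}{6365465} \approx -1.571 \cdot 10^{-7}$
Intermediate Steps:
$q{\left(n,u \right)} = n + u$
$\frac{1}{-6366710 + q{\left(-1291,2536 \right)}} = \frac{1}{-6366710 + \left(-1291 + 2536\right)} = \frac{1}{-6366710 + 1245} = \frac{1}{-6365465} = - \frac{1}{6365465}$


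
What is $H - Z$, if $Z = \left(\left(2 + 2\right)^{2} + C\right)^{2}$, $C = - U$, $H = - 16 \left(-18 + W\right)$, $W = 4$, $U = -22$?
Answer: $-1220$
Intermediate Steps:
$H = 224$ ($H = - 16 \left(-18 + 4\right) = \left(-16\right) \left(-14\right) = 224$)
$C = 22$ ($C = \left(-1\right) \left(-22\right) = 22$)
$Z = 1444$ ($Z = \left(\left(2 + 2\right)^{2} + 22\right)^{2} = \left(4^{2} + 22\right)^{2} = \left(16 + 22\right)^{2} = 38^{2} = 1444$)
$H - Z = 224 - 1444 = -1220$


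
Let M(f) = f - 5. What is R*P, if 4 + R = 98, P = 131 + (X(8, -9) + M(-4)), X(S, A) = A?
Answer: 10622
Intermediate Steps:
M(f) = -5 + f
P = 113 (P = 131 + (-9 + (-5 - 4)) = 131 + (-9 - 9) = 131 - 18 = 113)
R = 94 (R = -4 + 98 = 94)
R*P = 94*113 = 10622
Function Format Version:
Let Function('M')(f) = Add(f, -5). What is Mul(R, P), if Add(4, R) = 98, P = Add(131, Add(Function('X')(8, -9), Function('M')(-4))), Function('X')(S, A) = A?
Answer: 10622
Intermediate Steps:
Function('M')(f) = Add(-5, f)
P = 113 (P = Add(131, Add(-9, Add(-5, -4))) = Add(131, Add(-9, -9)) = Add(131, -18) = 113)
R = 94 (R = Add(-4, 98) = 94)
Mul(R, P) = Mul(94, 113) = 10622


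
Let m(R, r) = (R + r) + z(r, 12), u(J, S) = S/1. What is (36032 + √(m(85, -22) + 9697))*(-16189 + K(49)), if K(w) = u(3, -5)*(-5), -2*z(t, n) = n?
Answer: -582421248 - 16164*√9754 ≈ -5.8402e+8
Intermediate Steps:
z(t, n) = -n/2
u(J, S) = S (u(J, S) = S*1 = S)
m(R, r) = -6 + R + r (m(R, r) = (R + r) - ½*12 = (R + r) - 6 = -6 + R + r)
K(w) = 25 (K(w) = -5*(-5) = 25)
(36032 + √(m(85, -22) + 9697))*(-16189 + K(49)) = (36032 + √((-6 + 85 - 22) + 9697))*(-16189 + 25) = (36032 + √(57 + 9697))*(-16164) = (36032 + √9754)*(-16164) = -582421248 - 16164*√9754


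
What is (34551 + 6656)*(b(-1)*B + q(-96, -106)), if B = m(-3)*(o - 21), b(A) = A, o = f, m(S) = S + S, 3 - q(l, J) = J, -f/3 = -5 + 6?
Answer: -1442245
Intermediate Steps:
f = -3 (f = -3*(-5 + 6) = -3*1 = -3)
q(l, J) = 3 - J
m(S) = 2*S
o = -3
B = 144 (B = (2*(-3))*(-3 - 21) = -6*(-24) = 144)
(34551 + 6656)*(b(-1)*B + q(-96, -106)) = (34551 + 6656)*(-1*144 + (3 - 1*(-106))) = 41207*(-144 + (3 + 106)) = 41207*(-144 + 109) = 41207*(-35) = -1442245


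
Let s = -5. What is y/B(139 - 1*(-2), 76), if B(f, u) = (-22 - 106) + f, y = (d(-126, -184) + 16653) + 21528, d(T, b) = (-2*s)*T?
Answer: 36921/13 ≈ 2840.1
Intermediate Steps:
d(T, b) = 10*T (d(T, b) = (-2*(-5))*T = 10*T)
y = 36921 (y = (10*(-126) + 16653) + 21528 = (-1260 + 16653) + 21528 = 15393 + 21528 = 36921)
B(f, u) = -128 + f
y/B(139 - 1*(-2), 76) = 36921/(-128 + (139 - 1*(-2))) = 36921/(-128 + (139 + 2)) = 36921/(-128 + 141) = 36921/13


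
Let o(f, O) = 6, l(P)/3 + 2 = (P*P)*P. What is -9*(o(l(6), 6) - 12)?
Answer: 54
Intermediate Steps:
l(P) = -6 + 3*P**3 (l(P) = -6 + 3*((P*P)*P) = -6 + 3*(P**2*P) = -6 + 3*P**3)
-9*(o(l(6), 6) - 12) = -9*(6 - 12) = -9*(-6) = 54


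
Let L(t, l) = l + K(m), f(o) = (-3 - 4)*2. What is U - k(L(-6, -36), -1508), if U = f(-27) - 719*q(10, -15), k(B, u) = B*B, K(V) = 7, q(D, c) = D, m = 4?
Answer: -8045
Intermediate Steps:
f(o) = -14 (f(o) = -7*2 = -14)
L(t, l) = 7 + l (L(t, l) = l + 7 = 7 + l)
k(B, u) = B²
U = -7204 (U = -14 - 719*10 = -14 - 7190 = -7204)
U - k(L(-6, -36), -1508) = -7204 - (7 - 36)² = -7204 - 1*(-29)² = -7204 - 1*841 = -7204 - 841 = -8045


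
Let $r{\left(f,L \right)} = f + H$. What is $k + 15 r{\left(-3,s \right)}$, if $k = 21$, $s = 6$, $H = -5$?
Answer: $-99$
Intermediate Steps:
$r{\left(f,L \right)} = -5 + f$ ($r{\left(f,L \right)} = f - 5 = -5 + f$)
$k + 15 r{\left(-3,s \right)} = 21 + 15 \left(-5 - 3\right) = 21 + 15 \left(-8\right) = 21 - 120 = -99$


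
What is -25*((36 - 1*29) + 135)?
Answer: -3550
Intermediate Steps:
-25*((36 - 1*29) + 135) = -25*((36 - 29) + 135) = -25*(7 + 135) = -25*142 = -3550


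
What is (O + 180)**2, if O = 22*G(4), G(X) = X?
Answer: 71824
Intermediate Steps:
O = 88 (O = 22*4 = 88)
(O + 180)**2 = (88 + 180)**2 = 268**2 = 71824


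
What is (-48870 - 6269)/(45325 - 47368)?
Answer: 55139/2043 ≈ 26.989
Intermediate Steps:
(-48870 - 6269)/(45325 - 47368) = -55139/(-2043) = -55139*(-1/2043) = 55139/2043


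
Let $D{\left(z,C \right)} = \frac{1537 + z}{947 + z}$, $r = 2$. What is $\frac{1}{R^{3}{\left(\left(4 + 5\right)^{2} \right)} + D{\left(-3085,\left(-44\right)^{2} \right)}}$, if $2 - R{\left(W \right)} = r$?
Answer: $\frac{1069}{774} \approx 1.3811$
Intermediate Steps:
$R{\left(W \right)} = 0$ ($R{\left(W \right)} = 2 - 2 = 0$)
$D{\left(z,C \right)} = \frac{1537 + z}{947 + z}$
$\frac{1}{R^{3}{\left(\left(4 + 5\right)^{2} \right)} + D{\left(-3085,\left(-44\right)^{2} \right)}} = \frac{1}{0^{3} + \frac{1537 - 3085}{947 - 3085}} = \frac{1}{0 + \frac{1}{-2138} \left(-1548\right)} = \frac{1}{0 - - \frac{774}{1069}} = \frac{1}{0 + \frac{774}{1069}} = \frac{1}{\frac{774}{1069}} = \frac{1069}{774}$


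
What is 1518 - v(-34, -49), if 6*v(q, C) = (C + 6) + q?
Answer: 9185/6 ≈ 1530.8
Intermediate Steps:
v(q, C) = 1 + C/6 + q/6 (v(q, C) = ((C + 6) + q)/6 = ((6 + C) + q)/6 = (6 + C + q)/6 = 1 + C/6 + q/6)
1518 - v(-34, -49) = 1518 - (1 + (⅙)*(-49) + (⅙)*(-34)) = 1518 - (1 - 49/6 - 17/3) = 1518 - 1*(-77/6) = 1518 + 77/6 = 9185/6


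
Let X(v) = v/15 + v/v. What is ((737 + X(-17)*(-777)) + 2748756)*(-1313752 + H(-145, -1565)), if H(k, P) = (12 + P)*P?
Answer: 15352276380219/5 ≈ 3.0705e+12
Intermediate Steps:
X(v) = 1 + v/15 (X(v) = v*(1/15) + 1 = v/15 + 1 = 1 + v/15)
H(k, P) = P*(12 + P)
((737 + X(-17)*(-777)) + 2748756)*(-1313752 + H(-145, -1565)) = ((737 + (1 + (1/15)*(-17))*(-777)) + 2748756)*(-1313752 - 1565*(12 - 1565)) = ((737 + (1 - 17/15)*(-777)) + 2748756)*(-1313752 - 1565*(-1553)) = ((737 - 2/15*(-777)) + 2748756)*(-1313752 + 2430445) = ((737 + 518/5) + 2748756)*1116693 = (4203/5 + 2748756)*1116693 = (13747983/5)*1116693 = 15352276380219/5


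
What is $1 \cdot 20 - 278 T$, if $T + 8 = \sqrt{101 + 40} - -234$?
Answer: $-62808 - 278 \sqrt{141} \approx -66109.0$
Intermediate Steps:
$T = 226 + \sqrt{141}$ ($T = -8 + \left(\sqrt{101 + 40} - -234\right) = -8 + \left(\sqrt{141} + 234\right) = -8 + \left(234 + \sqrt{141}\right) = 226 + \sqrt{141} \approx 237.87$)
$1 \cdot 20 - 278 T = 1 \cdot 20 - 278 \left(226 + \sqrt{141}\right) = 20 - \left(62828 + 278 \sqrt{141}\right) = -62808 - 278 \sqrt{141}$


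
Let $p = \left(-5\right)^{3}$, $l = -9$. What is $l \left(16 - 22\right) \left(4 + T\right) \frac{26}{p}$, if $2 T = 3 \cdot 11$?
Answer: $- \frac{28782}{125} \approx -230.26$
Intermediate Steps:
$T = \frac{33}{2}$ ($T = \frac{3 \cdot 11}{2} = \frac{1}{2} \cdot 33 = \frac{33}{2} \approx 16.5$)
$p = -125$
$l \left(16 - 22\right) \left(4 + T\right) \frac{26}{p} = - 9 \left(16 - 22\right) \left(4 + \frac{33}{2}\right) \frac{26}{-125} = - 9 \left(\left(-6\right) \frac{41}{2}\right) 26 \left(- \frac{1}{125}\right) = \left(-9\right) \left(-123\right) \left(- \frac{26}{125}\right) = 1107 \left(- \frac{26}{125}\right) = - \frac{28782}{125}$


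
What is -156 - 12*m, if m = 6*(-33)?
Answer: 2220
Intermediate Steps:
m = -198
-156 - 12*m = -156 - 12*(-198) = -156 + 2376 = 2220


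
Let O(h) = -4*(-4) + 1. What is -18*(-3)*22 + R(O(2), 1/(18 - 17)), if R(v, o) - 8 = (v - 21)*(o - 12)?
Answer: 1240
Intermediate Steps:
O(h) = 17 (O(h) = 16 + 1 = 17)
R(v, o) = 8 + (-21 + v)*(-12 + o) (R(v, o) = 8 + (v - 21)*(o - 12) = 8 + (-21 + v)*(-12 + o))
-18*(-3)*22 + R(O(2), 1/(18 - 17)) = -18*(-3)*22 + (260 - 21/(18 - 17) - 12*17 + 17/(18 - 17)) = 54*22 + (260 - 21/1 - 204 + 17/1) = 1188 + (260 - 21*1 - 204 + 1*17) = 1188 + (260 - 21 - 204 + 17) = 1188 + 52 = 1240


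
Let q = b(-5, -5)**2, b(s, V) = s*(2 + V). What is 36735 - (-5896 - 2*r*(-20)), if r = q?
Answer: 33631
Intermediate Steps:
q = 225 (q = (-5*(2 - 5))**2 = (-5*(-3))**2 = 15**2 = 225)
r = 225
36735 - (-5896 - 2*r*(-20)) = 36735 - (-5896 - 2*225*(-20)) = 36735 - (-5896 - 450*(-20)) = 36735 - (-5896 + 9000) = 36735 - 1*3104 = 36735 - 3104 = 33631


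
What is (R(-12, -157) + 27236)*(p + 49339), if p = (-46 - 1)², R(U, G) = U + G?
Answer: 1395249716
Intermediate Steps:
R(U, G) = G + U
p = 2209 (p = (-47)² = 2209)
(R(-12, -157) + 27236)*(p + 49339) = ((-157 - 12) + 27236)*(2209 + 49339) = (-169 + 27236)*51548 = 27067*51548 = 1395249716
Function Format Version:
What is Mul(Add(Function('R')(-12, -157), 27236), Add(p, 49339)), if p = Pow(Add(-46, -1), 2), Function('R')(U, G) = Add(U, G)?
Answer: 1395249716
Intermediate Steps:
Function('R')(U, G) = Add(G, U)
p = 2209 (p = Pow(-47, 2) = 2209)
Mul(Add(Function('R')(-12, -157), 27236), Add(p, 49339)) = Mul(Add(Add(-157, -12), 27236), Add(2209, 49339)) = Mul(Add(-169, 27236), 51548) = Mul(27067, 51548) = 1395249716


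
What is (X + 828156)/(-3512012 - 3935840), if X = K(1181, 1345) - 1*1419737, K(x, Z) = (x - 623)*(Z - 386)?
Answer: 56459/7447852 ≈ 0.0075806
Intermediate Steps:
K(x, Z) = (-623 + x)*(-386 + Z)
X = -884615 (X = (240478 - 623*1345 - 386*1181 + 1345*1181) - 1*1419737 = (240478 - 837935 - 455866 + 1588445) - 1419737 = 535122 - 1419737 = -884615)
(X + 828156)/(-3512012 - 3935840) = (-884615 + 828156)/(-3512012 - 3935840) = -56459/(-7447852) = -56459*(-1/7447852) = 56459/7447852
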